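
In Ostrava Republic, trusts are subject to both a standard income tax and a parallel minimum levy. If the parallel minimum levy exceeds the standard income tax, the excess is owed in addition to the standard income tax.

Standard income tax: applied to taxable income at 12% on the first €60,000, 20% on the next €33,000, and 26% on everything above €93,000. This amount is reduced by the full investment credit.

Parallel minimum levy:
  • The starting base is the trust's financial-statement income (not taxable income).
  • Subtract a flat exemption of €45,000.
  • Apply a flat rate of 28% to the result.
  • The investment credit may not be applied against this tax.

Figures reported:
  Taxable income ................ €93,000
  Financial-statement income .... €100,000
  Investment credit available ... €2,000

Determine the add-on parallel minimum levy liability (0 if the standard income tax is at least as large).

Standard income tax:
  €60,000 × 12% = €7,200
  €33,000 × 20% = €6,600
  → €13,800
  Less investment credit €2,000 → €11,800

Parallel minimum levy:
  Base (financial-statement income): €100,000
  Less exemption €45,000 → base €55,000
  €55,000 × 28% = €15,400

Excess of parallel minimum levy over standard income tax: €15,400 − €11,800 = €3,600.

€3,600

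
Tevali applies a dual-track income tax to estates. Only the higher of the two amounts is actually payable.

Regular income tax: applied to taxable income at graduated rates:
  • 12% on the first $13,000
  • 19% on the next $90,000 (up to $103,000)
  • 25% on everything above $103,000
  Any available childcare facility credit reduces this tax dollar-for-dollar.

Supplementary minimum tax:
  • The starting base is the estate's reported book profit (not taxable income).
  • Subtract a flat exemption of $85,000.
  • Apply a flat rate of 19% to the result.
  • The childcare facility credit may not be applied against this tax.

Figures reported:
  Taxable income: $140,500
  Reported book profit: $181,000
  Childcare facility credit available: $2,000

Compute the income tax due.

Regular income tax:
  $13,000 × 12% = $1,560
  $90,000 × 19% = $17,100
  $37,500 × 25% = $9,375
  → $28,035
  Less childcare facility credit $2,000 → $26,035

Supplementary minimum tax:
  Base (reported book profit): $181,000
  Less exemption $85,000 → base $96,000
  $96,000 × 19% = $18,240

$26,035 > $18,240, so the regular income tax governs.

$26,035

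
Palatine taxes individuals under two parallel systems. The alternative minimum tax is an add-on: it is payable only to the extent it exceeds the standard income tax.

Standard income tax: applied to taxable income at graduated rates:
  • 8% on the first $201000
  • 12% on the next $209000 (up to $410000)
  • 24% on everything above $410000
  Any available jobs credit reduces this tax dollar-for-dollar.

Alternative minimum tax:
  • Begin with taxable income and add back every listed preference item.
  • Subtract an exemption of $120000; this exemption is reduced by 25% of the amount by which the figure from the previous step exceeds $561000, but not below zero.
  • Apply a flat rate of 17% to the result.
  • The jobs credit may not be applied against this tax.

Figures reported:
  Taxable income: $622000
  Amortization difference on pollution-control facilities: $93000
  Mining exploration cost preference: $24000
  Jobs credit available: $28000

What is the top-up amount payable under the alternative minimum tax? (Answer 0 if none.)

$48755

Alternative minimum tax:
  Adjusted income: $622000 + $93000 + $24000 = $739000
  Exemption: $120000 − 25% × ($739000 − $561000) = $120000 − $44500 = $75500
  Base: $739000 − $75500 = $663500
  $663500 × 17% = $112795

Standard income tax:
  $201000 × 8% = $16080
  $209000 × 12% = $25080
  $212000 × 24% = $50880
  → $92040
  Less jobs credit $28000 → $64040

Excess of alternative minimum tax over standard income tax: $112795 − $64040 = $48755.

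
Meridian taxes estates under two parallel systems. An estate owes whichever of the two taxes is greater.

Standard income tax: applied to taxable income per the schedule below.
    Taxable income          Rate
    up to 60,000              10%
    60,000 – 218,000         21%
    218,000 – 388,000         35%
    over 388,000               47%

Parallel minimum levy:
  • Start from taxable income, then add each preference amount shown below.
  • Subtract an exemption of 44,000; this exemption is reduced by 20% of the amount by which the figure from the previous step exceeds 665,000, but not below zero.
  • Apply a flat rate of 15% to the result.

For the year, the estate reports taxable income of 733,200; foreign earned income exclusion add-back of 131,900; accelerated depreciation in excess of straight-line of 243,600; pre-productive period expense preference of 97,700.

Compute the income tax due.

Standard income tax:
  60,000 × 10% = 6,000
  158,000 × 21% = 33,180
  170,000 × 35% = 59,500
  345,200 × 47% = 162,244
  → 260,924

Parallel minimum levy:
  Adjusted income: 733,200 + 131,900 + 243,600 + 97,700 = 1,206,400
  Exemption: 20% × (1,206,400 − 665,000) = 108,280 ≥ 44,000, so the exemption is fully phased out
  Base: 1,206,400 − 0 = 1,206,400
  1,206,400 × 15% = 180,960

260,924 > 180,960, so the standard income tax governs.

260,924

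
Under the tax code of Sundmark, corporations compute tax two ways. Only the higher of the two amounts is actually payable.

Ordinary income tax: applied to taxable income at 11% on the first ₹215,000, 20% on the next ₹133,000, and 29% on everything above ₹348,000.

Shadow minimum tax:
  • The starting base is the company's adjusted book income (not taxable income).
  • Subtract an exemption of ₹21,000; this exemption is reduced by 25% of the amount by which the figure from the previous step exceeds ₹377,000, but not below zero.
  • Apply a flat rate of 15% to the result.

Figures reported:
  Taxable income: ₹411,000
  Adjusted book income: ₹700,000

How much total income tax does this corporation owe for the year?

Shadow minimum tax:
  Base (adjusted book income): ₹700,000
  Exemption: 25% × (₹700,000 − ₹377,000) = ₹80,750 ≥ ₹21,000, so the exemption is fully phased out
  Base: ₹700,000 − ₹0 = ₹700,000
  ₹700,000 × 15% = ₹105,000

Ordinary income tax:
  ₹215,000 × 11% = ₹23,650
  ₹133,000 × 20% = ₹26,600
  ₹63,000 × 29% = ₹18,270
  → ₹68,520

₹105,000 > ₹68,520, so the shadow minimum tax is the binding amount.

₹105,000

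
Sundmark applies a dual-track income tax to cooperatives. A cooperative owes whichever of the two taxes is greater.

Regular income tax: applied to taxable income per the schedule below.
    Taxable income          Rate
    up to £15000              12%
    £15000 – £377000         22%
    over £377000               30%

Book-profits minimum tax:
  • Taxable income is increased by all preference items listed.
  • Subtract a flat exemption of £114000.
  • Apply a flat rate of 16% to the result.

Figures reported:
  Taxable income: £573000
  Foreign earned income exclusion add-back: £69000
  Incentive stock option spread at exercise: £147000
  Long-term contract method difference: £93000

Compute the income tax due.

Book-profits minimum tax:
  Adjusted income: £573000 + £69000 + £147000 + £93000 = £882000
  Less exemption £114000 → base £768000
  £768000 × 16% = £122880

Regular income tax:
  £15000 × 12% = £1800
  £362000 × 22% = £79640
  £196000 × 30% = £58800
  → £140240

£140240 > £122880, so the regular income tax governs.

£140240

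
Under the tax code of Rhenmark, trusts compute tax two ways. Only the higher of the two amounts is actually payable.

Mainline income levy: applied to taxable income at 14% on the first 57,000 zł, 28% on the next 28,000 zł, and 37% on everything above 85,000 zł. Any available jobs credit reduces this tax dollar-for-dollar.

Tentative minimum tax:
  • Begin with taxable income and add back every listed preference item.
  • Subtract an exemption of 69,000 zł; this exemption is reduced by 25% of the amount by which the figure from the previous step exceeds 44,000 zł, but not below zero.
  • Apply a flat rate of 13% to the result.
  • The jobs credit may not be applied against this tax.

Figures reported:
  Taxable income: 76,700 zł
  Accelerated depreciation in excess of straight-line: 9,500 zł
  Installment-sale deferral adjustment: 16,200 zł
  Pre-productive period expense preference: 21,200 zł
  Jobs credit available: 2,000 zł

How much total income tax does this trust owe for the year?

Mainline income levy:
  57,000 zł × 14% = 7,980 zł
  19,700 zł × 28% = 5,516 zł
  → 13,496 zł
  Less jobs credit 2,000 zł → 11,496 zł

Tentative minimum tax:
  Adjusted income: 76,700 zł + 9,500 zł + 16,200 zł + 21,200 zł = 123,600 zł
  Exemption: 69,000 zł − 25% × (123,600 zł − 44,000 zł) = 69,000 zł − 19,900 zł = 49,100 zł
  Base: 123,600 zł − 49,100 zł = 74,500 zł
  74,500 zł × 13% = 9,685 zł

11,496 zł > 9,685 zł, so the mainline income levy governs.

11,496 zł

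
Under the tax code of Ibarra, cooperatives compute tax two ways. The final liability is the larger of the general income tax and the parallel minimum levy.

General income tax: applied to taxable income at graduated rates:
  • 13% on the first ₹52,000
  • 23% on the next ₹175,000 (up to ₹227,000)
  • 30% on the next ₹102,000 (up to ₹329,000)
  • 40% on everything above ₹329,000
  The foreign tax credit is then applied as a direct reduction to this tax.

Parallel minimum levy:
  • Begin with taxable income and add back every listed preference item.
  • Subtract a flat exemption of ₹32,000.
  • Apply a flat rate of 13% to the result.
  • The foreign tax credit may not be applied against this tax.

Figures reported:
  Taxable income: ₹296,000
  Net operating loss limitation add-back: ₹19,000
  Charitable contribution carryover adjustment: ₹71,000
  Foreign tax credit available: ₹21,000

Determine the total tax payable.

Parallel minimum levy:
  Adjusted income: ₹296,000 + ₹19,000 + ₹71,000 = ₹386,000
  Less exemption ₹32,000 → base ₹354,000
  ₹354,000 × 13% = ₹46,020

General income tax:
  ₹52,000 × 13% = ₹6,760
  ₹175,000 × 23% = ₹40,250
  ₹69,000 × 30% = ₹20,700
  → ₹67,710
  Less foreign tax credit ₹21,000 → ₹46,710

₹46,710 > ₹46,020, so the general income tax governs.

₹46,710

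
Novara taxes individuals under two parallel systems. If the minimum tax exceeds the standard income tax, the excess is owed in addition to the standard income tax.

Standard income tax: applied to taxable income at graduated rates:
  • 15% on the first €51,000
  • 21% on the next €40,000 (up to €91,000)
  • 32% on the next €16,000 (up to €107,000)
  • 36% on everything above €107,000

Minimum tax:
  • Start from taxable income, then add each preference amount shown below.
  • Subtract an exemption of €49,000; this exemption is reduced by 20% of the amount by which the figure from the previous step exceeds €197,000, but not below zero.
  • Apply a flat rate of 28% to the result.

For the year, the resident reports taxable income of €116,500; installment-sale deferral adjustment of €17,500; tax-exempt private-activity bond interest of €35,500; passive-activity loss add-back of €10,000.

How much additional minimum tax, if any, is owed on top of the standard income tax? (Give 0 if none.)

Standard income tax:
  €51,000 × 15% = €7,650
  €40,000 × 21% = €8,400
  €16,000 × 32% = €5,120
  €9,500 × 36% = €3,420
  → €24,590

Minimum tax:
  Adjusted income: €116,500 + €17,500 + €35,500 + €10,000 = €179,500
  Exemption: €179,500 ≤ €197,000, so full €49,000 applies
  Base: €179,500 − €49,000 = €130,500
  €130,500 × 28% = €36,540

Excess of minimum tax over standard income tax: €36,540 − €24,590 = €11,950.

€11,950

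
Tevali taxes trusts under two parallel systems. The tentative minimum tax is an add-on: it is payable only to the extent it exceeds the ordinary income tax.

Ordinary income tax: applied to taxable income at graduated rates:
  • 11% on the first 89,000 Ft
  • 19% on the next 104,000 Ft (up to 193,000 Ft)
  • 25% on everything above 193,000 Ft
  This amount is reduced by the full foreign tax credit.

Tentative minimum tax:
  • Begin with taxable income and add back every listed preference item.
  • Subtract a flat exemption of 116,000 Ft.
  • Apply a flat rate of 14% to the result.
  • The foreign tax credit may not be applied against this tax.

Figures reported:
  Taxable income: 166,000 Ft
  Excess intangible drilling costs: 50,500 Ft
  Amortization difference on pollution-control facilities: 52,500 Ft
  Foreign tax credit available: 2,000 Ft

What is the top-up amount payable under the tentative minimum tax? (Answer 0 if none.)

Tentative minimum tax:
  Adjusted income: 166,000 Ft + 50,500 Ft + 52,500 Ft = 269,000 Ft
  Less exemption 116,000 Ft → base 153,000 Ft
  153,000 Ft × 14% = 21,420 Ft

Ordinary income tax:
  89,000 Ft × 11% = 9,790 Ft
  77,000 Ft × 19% = 14,630 Ft
  → 24,420 Ft
  Less foreign tax credit 2,000 Ft → 22,420 Ft

21,420 Ft ≤ 22,420 Ft, so no add-on is due.

0 Ft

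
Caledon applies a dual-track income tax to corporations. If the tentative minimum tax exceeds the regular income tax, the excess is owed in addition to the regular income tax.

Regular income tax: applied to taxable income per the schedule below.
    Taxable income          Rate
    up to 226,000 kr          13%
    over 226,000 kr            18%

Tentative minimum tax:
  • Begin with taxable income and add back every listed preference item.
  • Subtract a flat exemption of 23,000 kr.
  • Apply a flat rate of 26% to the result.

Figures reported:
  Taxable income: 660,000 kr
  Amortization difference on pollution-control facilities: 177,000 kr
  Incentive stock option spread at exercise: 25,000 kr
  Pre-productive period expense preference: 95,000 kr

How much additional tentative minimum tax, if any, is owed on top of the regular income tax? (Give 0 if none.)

135,340 kr

Tentative minimum tax:
  Adjusted income: 660,000 kr + 177,000 kr + 25,000 kr + 95,000 kr = 957,000 kr
  Less exemption 23,000 kr → base 934,000 kr
  934,000 kr × 26% = 242,840 kr

Regular income tax:
  226,000 kr × 13% = 29,380 kr
  434,000 kr × 18% = 78,120 kr
  → 107,500 kr

Excess of tentative minimum tax over regular income tax: 242,840 kr − 107,500 kr = 135,340 kr.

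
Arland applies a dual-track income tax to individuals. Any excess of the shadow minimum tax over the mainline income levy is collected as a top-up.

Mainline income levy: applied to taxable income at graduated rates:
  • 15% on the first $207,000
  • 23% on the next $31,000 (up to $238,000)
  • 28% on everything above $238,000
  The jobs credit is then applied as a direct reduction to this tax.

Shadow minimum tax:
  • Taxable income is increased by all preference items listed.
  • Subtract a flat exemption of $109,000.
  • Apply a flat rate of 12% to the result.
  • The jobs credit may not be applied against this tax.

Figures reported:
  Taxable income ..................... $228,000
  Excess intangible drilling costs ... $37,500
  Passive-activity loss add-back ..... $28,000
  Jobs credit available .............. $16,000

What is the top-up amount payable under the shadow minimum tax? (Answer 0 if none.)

$2,260

Shadow minimum tax:
  Adjusted income: $228,000 + $37,500 + $28,000 = $293,500
  Less exemption $109,000 → base $184,500
  $184,500 × 12% = $22,140

Mainline income levy:
  $207,000 × 15% = $31,050
  $21,000 × 23% = $4,830
  → $35,880
  Less jobs credit $16,000 → $19,880

Excess of shadow minimum tax over mainline income levy: $22,140 − $19,880 = $2,260.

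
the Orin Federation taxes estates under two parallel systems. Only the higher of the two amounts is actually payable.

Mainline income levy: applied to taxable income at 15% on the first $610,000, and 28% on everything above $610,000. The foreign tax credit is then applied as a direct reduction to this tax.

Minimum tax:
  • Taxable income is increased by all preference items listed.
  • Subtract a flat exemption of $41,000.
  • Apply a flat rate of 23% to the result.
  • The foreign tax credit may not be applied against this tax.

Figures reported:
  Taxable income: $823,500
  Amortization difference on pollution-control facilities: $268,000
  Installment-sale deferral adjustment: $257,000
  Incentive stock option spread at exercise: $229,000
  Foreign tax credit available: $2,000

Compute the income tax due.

$353,395

Minimum tax:
  Adjusted income: $823,500 + $268,000 + $257,000 + $229,000 = $1,577,500
  Less exemption $41,000 → base $1,536,500
  $1,536,500 × 23% = $353,395

Mainline income levy:
  $610,000 × 15% = $91,500
  $213,500 × 28% = $59,780
  → $151,280
  Less foreign tax credit $2,000 → $149,280

$353,395 > $149,280, so the minimum tax is the binding amount.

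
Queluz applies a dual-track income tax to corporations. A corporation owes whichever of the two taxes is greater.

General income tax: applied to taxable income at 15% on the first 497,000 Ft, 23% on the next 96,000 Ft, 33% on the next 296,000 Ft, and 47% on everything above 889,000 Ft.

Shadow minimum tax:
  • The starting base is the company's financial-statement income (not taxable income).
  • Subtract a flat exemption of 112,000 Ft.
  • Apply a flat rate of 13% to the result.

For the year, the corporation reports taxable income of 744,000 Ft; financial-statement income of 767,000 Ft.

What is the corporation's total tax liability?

146,460 Ft

General income tax:
  497,000 Ft × 15% = 74,550 Ft
  96,000 Ft × 23% = 22,080 Ft
  151,000 Ft × 33% = 49,830 Ft
  → 146,460 Ft

Shadow minimum tax:
  Base (financial-statement income): 767,000 Ft
  Less exemption 112,000 Ft → base 655,000 Ft
  655,000 Ft × 13% = 85,150 Ft

146,460 Ft > 85,150 Ft, so the general income tax governs.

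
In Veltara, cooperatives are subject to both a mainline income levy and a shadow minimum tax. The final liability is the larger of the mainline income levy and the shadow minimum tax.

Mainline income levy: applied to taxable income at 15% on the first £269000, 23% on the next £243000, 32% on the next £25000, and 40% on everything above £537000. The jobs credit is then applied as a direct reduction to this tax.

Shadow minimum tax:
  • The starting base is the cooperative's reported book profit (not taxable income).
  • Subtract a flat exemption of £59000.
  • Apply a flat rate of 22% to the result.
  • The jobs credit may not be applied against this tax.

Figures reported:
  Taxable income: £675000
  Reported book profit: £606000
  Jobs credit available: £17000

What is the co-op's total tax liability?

£142440

Mainline income levy:
  £269000 × 15% = £40350
  £243000 × 23% = £55890
  £25000 × 32% = £8000
  £138000 × 40% = £55200
  → £159440
  Less jobs credit £17000 → £142440

Shadow minimum tax:
  Base (reported book profit): £606000
  Less exemption £59000 → base £547000
  £547000 × 22% = £120340

£142440 > £120340, so the mainline income levy governs.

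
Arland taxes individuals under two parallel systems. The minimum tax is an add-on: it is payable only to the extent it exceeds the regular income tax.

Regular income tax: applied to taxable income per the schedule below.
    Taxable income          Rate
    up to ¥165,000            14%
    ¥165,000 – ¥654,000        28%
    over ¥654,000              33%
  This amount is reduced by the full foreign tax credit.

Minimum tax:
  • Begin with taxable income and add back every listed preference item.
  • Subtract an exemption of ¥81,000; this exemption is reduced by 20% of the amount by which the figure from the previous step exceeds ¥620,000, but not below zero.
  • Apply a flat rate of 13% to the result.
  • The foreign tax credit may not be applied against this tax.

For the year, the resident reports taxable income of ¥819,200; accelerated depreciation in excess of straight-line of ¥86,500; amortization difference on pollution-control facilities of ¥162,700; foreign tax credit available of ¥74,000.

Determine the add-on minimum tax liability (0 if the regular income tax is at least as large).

Regular income tax:
  ¥165,000 × 14% = ¥23,100
  ¥489,000 × 28% = ¥136,920
  ¥165,200 × 33% = ¥54,516
  → ¥214,536
  Less foreign tax credit ¥74,000 → ¥140,536

Minimum tax:
  Adjusted income: ¥819,200 + ¥86,500 + ¥162,700 = ¥1,068,400
  Exemption: 20% × (¥1,068,400 − ¥620,000) = ¥89,680 ≥ ¥81,000, so the exemption is fully phased out
  Base: ¥1,068,400 − ¥0 = ¥1,068,400
  ¥1,068,400 × 13% = ¥138,892

¥138,892 ≤ ¥140,536, so no add-on is due.

¥0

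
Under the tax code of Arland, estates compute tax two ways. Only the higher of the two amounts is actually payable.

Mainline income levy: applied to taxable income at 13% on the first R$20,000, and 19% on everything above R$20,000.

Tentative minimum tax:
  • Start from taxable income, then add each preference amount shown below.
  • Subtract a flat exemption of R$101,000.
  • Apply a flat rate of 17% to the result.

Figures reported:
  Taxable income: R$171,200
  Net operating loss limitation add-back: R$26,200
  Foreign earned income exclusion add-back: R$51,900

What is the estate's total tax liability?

Tentative minimum tax:
  Adjusted income: R$171,200 + R$26,200 + R$51,900 = R$249,300
  Less exemption R$101,000 → base R$148,300
  R$148,300 × 17% = R$25,211

Mainline income levy:
  R$20,000 × 13% = R$2,600
  R$151,200 × 19% = R$28,728
  → R$31,328

R$31,328 > R$25,211, so the mainline income levy governs.

R$31,328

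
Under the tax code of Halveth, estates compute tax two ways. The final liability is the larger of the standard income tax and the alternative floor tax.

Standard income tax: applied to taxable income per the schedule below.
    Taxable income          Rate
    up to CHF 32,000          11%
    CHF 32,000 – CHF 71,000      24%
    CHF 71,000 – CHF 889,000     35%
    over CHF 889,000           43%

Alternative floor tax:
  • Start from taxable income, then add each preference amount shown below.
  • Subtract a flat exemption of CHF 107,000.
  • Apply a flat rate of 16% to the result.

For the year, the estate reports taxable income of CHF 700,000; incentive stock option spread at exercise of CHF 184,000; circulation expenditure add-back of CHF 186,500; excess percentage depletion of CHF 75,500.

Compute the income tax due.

CHF 233,030

Standard income tax:
  CHF 32,000 × 11% = CHF 3,520
  CHF 39,000 × 24% = CHF 9,360
  CHF 629,000 × 35% = CHF 220,150
  → CHF 233,030

Alternative floor tax:
  Adjusted income: CHF 700,000 + CHF 184,000 + CHF 186,500 + CHF 75,500 = CHF 1,146,000
  Less exemption CHF 107,000 → base CHF 1,039,000
  CHF 1,039,000 × 16% = CHF 166,240

CHF 233,030 > CHF 166,240, so the standard income tax governs.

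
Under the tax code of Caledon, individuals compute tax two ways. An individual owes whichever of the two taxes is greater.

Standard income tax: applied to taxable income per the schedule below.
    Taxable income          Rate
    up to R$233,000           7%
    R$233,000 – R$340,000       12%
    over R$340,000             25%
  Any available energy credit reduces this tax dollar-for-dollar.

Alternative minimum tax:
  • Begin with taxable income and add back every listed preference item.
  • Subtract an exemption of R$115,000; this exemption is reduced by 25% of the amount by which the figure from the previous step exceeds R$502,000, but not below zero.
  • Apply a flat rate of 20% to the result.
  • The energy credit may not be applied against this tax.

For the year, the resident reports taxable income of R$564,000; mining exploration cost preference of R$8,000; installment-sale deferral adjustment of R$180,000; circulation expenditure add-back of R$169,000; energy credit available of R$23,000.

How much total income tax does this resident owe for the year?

Alternative minimum tax:
  Adjusted income: R$564,000 + R$8,000 + R$180,000 + R$169,000 = R$921,000
  Exemption: R$115,000 − 25% × (R$921,000 − R$502,000) = R$115,000 − R$104,750 = R$10,250
  Base: R$921,000 − R$10,250 = R$910,750
  R$910,750 × 20% = R$182,150

Standard income tax:
  R$233,000 × 7% = R$16,310
  R$107,000 × 12% = R$12,840
  R$224,000 × 25% = R$56,000
  → R$85,150
  Less energy credit R$23,000 → R$62,150

R$182,150 > R$62,150, so the alternative minimum tax is the binding amount.

R$182,150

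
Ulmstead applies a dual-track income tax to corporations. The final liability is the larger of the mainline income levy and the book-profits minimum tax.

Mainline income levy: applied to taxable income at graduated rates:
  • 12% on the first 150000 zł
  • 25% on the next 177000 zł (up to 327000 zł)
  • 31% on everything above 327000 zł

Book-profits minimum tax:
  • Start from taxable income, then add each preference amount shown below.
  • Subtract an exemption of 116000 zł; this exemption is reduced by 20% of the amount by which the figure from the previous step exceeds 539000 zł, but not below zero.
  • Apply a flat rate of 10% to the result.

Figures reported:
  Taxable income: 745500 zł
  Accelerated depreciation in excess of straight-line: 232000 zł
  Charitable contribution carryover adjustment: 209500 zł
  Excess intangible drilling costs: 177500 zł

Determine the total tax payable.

Mainline income levy:
  150000 zł × 12% = 18000 zł
  177000 zł × 25% = 44250 zł
  418500 zł × 31% = 129735 zł
  → 191985 zł

Book-profits minimum tax:
  Adjusted income: 745500 zł + 232000 zł + 209500 zł + 177500 zł = 1364500 zł
  Exemption: 20% × (1364500 zł − 539000 zł) = 165100 zł ≥ 116000 zł, so the exemption is fully phased out
  Base: 1364500 zł − 0 zł = 1364500 zł
  1364500 zł × 10% = 136450 zł

191985 zł > 136450 zł, so the mainline income levy governs.

191985 zł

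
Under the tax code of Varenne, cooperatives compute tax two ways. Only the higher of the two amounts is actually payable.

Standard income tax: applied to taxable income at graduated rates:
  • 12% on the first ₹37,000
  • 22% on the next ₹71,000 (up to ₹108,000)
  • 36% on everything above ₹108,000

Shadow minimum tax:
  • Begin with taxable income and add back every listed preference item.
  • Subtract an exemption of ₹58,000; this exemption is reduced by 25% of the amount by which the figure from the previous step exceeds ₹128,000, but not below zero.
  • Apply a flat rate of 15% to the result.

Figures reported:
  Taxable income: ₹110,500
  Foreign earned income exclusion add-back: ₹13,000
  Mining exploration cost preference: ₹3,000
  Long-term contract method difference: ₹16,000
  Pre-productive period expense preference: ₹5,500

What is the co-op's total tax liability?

₹20,960

Shadow minimum tax:
  Adjusted income: ₹110,500 + ₹13,000 + ₹3,000 + ₹16,000 + ₹5,500 = ₹148,000
  Exemption: ₹58,000 − 25% × (₹148,000 − ₹128,000) = ₹58,000 − ₹5,000 = ₹53,000
  Base: ₹148,000 − ₹53,000 = ₹95,000
  ₹95,000 × 15% = ₹14,250

Standard income tax:
  ₹37,000 × 12% = ₹4,440
  ₹71,000 × 22% = ₹15,620
  ₹2,500 × 36% = ₹900
  → ₹20,960

₹20,960 > ₹14,250, so the standard income tax governs.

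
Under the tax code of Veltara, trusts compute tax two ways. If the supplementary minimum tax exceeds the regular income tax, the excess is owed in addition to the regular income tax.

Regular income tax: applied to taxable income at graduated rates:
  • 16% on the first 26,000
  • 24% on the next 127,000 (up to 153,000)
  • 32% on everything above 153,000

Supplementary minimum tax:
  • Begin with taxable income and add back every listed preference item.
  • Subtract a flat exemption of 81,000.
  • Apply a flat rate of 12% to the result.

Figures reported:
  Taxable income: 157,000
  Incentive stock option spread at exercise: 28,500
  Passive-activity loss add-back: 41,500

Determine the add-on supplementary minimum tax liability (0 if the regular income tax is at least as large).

Regular income tax:
  26,000 × 16% = 4,160
  127,000 × 24% = 30,480
  4,000 × 32% = 1,280
  → 35,920

Supplementary minimum tax:
  Adjusted income: 157,000 + 28,500 + 41,500 = 227,000
  Less exemption 81,000 → base 146,000
  146,000 × 12% = 17,520

17,520 ≤ 35,920, so no add-on is due.

0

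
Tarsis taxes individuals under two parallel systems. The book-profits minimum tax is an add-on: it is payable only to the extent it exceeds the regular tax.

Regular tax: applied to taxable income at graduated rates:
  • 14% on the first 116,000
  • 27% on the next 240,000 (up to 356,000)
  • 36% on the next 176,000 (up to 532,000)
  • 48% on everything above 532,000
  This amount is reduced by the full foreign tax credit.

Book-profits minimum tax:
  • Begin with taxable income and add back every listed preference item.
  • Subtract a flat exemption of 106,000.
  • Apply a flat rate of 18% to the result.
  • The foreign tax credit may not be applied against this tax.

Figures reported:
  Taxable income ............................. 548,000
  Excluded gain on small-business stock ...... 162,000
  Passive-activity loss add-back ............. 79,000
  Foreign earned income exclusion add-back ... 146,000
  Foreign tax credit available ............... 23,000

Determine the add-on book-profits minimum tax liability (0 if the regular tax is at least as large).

20,140

Regular tax:
  116,000 × 14% = 16,240
  240,000 × 27% = 64,800
  176,000 × 36% = 63,360
  16,000 × 48% = 7,680
  → 152,080
  Less foreign tax credit 23,000 → 129,080

Book-profits minimum tax:
  Adjusted income: 548,000 + 162,000 + 79,000 + 146,000 = 935,000
  Less exemption 106,000 → base 829,000
  829,000 × 18% = 149,220

Excess of book-profits minimum tax over regular tax: 149,220 − 129,080 = 20,140.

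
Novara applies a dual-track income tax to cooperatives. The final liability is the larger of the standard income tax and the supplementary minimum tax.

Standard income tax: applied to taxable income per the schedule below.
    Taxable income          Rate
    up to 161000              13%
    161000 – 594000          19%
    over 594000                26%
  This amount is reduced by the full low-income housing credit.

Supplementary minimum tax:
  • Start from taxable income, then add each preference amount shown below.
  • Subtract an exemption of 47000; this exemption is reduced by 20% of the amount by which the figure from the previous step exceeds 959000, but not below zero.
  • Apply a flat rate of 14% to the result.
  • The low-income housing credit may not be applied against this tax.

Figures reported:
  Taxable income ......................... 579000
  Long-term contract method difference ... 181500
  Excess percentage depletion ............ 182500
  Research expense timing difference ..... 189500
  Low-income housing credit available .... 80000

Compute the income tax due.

156828

Standard income tax:
  161000 × 13% = 20930
  418000 × 19% = 79420
  → 100350
  Less low-income housing credit 80000 → 20350

Supplementary minimum tax:
  Adjusted income: 579000 + 181500 + 182500 + 189500 = 1132500
  Exemption: 47000 − 20% × (1132500 − 959000) = 47000 − 34700 = 12300
  Base: 1132500 − 12300 = 1120200
  1120200 × 14% = 156828

156828 > 20350, so the supplementary minimum tax is the binding amount.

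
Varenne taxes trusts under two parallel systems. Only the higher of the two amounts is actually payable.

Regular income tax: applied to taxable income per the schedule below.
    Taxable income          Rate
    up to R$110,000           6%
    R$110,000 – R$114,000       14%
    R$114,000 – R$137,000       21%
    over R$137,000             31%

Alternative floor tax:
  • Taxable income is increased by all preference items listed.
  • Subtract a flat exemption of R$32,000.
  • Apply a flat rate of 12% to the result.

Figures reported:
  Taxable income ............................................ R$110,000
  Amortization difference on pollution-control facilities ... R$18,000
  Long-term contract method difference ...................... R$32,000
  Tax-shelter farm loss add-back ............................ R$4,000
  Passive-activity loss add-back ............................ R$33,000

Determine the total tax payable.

R$19,800

Alternative floor tax:
  Adjusted income: R$110,000 + R$18,000 + R$32,000 + R$4,000 + R$33,000 = R$197,000
  Less exemption R$32,000 → base R$165,000
  R$165,000 × 12% = R$19,800

Regular income tax:
  R$110,000 × 6% = R$6,600

R$19,800 > R$6,600, so the alternative floor tax is the binding amount.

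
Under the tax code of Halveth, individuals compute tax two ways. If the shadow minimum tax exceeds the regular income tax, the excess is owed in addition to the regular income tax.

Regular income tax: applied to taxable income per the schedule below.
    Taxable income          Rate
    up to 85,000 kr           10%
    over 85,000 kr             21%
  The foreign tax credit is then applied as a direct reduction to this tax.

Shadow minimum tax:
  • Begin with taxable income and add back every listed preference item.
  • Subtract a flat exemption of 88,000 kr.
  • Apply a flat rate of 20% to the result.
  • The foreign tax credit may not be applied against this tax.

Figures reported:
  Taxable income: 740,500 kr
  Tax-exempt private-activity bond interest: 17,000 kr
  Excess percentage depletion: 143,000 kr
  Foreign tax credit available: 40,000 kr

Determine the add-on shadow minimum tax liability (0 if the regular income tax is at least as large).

Shadow minimum tax:
  Adjusted income: 740,500 kr + 17,000 kr + 143,000 kr = 900,500 kr
  Less exemption 88,000 kr → base 812,500 kr
  812,500 kr × 20% = 162,500 kr

Regular income tax:
  85,000 kr × 10% = 8,500 kr
  655,500 kr × 21% = 137,655 kr
  → 146,155 kr
  Less foreign tax credit 40,000 kr → 106,155 kr

Excess of shadow minimum tax over regular income tax: 162,500 kr − 106,155 kr = 56,345 kr.

56,345 kr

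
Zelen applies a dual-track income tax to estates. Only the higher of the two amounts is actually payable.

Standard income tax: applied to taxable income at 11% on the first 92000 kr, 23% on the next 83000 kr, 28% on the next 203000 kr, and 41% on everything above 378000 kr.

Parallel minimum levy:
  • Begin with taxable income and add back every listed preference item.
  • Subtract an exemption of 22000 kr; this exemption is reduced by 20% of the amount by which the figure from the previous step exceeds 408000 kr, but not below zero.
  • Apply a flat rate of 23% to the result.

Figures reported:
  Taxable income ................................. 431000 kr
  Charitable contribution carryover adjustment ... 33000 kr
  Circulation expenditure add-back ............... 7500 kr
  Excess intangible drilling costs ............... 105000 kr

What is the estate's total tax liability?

132595 kr

Standard income tax:
  92000 kr × 11% = 10120 kr
  83000 kr × 23% = 19090 kr
  203000 kr × 28% = 56840 kr
  53000 kr × 41% = 21730 kr
  → 107780 kr

Parallel minimum levy:
  Adjusted income: 431000 kr + 33000 kr + 7500 kr + 105000 kr = 576500 kr
  Exemption: 20% × (576500 kr − 408000 kr) = 33700 kr ≥ 22000 kr, so the exemption is fully phased out
  Base: 576500 kr − 0 kr = 576500 kr
  576500 kr × 23% = 132595 kr

132595 kr > 107780 kr, so the parallel minimum levy is the binding amount.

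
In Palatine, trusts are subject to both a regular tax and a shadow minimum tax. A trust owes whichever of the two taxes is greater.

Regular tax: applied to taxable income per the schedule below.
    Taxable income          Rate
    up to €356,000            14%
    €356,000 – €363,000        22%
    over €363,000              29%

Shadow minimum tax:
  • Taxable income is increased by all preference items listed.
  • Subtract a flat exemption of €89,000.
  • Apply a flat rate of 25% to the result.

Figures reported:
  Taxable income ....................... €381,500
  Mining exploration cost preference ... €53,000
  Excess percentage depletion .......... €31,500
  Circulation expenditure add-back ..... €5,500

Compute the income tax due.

Shadow minimum tax:
  Adjusted income: €381,500 + €53,000 + €31,500 + €5,500 = €471,500
  Less exemption €89,000 → base €382,500
  €382,500 × 25% = €95,625

Regular tax:
  €356,000 × 14% = €49,840
  €7,000 × 22% = €1,540
  €18,500 × 29% = €5,365
  → €56,745

€95,625 > €56,745, so the shadow minimum tax is the binding amount.

€95,625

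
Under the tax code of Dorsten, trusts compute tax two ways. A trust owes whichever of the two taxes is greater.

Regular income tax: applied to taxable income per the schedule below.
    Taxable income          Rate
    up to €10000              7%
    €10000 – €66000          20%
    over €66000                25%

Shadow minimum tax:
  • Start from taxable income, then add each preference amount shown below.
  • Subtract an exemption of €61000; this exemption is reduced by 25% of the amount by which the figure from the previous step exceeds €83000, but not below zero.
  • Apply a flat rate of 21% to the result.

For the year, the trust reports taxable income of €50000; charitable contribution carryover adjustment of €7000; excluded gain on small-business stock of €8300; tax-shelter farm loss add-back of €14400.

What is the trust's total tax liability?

€8700

Regular income tax:
  €10000 × 7% = €700
  €40000 × 20% = €8000
  → €8700

Shadow minimum tax:
  Adjusted income: €50000 + €7000 + €8300 + €14400 = €79700
  Exemption: €79700 ≤ €83000, so full €61000 applies
  Base: €79700 − €61000 = €18700
  €18700 × 21% = €3927

€8700 > €3927, so the regular income tax governs.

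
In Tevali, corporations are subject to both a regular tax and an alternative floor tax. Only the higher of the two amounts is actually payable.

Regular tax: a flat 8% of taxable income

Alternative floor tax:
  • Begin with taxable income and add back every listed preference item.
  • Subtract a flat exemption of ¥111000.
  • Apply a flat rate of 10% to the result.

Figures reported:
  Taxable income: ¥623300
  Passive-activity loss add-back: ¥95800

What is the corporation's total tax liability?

Regular tax:
  ¥623300 × 8% = ¥49864

Alternative floor tax:
  Adjusted income: ¥623300 + ¥95800 = ¥719100
  Less exemption ¥111000 → base ¥608100
  ¥608100 × 10% = ¥60810

¥60810 > ¥49864, so the alternative floor tax is the binding amount.

¥60810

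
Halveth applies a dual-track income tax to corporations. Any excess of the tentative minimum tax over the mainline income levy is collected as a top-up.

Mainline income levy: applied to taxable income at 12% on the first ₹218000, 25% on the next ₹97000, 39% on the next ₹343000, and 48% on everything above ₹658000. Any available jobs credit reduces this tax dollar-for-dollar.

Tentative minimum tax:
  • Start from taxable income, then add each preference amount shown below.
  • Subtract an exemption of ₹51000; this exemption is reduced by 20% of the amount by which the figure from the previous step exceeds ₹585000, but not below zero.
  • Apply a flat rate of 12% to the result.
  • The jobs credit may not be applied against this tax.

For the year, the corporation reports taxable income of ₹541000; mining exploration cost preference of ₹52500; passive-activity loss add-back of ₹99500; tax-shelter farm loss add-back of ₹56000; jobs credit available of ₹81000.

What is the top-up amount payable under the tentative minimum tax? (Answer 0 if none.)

Tentative minimum tax:
  Adjusted income: ₹541000 + ₹52500 + ₹99500 + ₹56000 = ₹749000
  Exemption: ₹51000 − 20% × (₹749000 − ₹585000) = ₹51000 − ₹32800 = ₹18200
  Base: ₹749000 − ₹18200 = ₹730800
  ₹730800 × 12% = ₹87696

Mainline income levy:
  ₹218000 × 12% = ₹26160
  ₹97000 × 25% = ₹24250
  ₹226000 × 39% = ₹88140
  → ₹138550
  Less jobs credit ₹81000 → ₹57550

Excess of tentative minimum tax over mainline income levy: ₹87696 − ₹57550 = ₹30146.

₹30146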